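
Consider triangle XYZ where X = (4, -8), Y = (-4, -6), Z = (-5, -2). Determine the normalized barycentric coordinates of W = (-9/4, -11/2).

Signed area of the reference triangle: [XYZ] = ½·(4·(-6−(-2)) + (-4)·(-2−(-8)) + (-5)·(-8−(-6))) = ½·(-16 − 24 + 10) = -15.
[WYZ] = ½·((-9/4)·(-6−(-2)) + (-4)·(-2−(-11/2)) + (-5)·(-11/2−(-6))) = ½·(9 − 14 − 5/2) = -15/4, so the X-coordinate is (-15/4)/(-15) = 1/4.
[XWZ] = ½·(4·(-11/2−(-2)) + (-9/4)·(-2−(-8)) + (-5)·(-8−(-11/2))) = ½·(-14 − 27/2 + 25/2) = -15/2, so the Y-coordinate is 1/2.
[XYW] = ½·(4·(-6−(-11/2)) + (-4)·(-11/2−(-8)) + (-9/4)·(-8−(-6))) = ½·(-2 − 10 + 9/2) = -15/4, so the Z-coordinate is 1/4.

(1/4, 1/2, 1/4)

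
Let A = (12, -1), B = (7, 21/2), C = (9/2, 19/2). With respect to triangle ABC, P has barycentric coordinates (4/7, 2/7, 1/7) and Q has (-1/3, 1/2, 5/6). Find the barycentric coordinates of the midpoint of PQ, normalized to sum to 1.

(5/42, 11/28, 41/84)

Since both coordinate triples sum to 1, the midpoint's barycentrics are the componentwise average.
(4/7+-1/3)/2 = 5/42; similarly 11/28 and 41/84.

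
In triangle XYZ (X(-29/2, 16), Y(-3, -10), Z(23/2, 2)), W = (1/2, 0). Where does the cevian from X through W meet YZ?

(17/4, -4)

Barycentric coordinates of W with respect to XYZ: (1/5, 2/5, 2/5).
On side YZ the X-coordinate is zero; dropping W's X-weight 1/5 and renormalizing the remaining 2/5 : 2/5 gives weights 1/2, 1/2 on Y, Z.
V = (1/2)·(-3, -10) + (1/2)·(23/2, 2) = (17/4, -4).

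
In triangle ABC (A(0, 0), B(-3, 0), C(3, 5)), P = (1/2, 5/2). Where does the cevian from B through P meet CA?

Barycentric coordinates of P with respect to ABC: (1/6, 1/3, 1/2).
On side CA the B-coordinate is zero; dropping P's B-weight 1/3 and renormalizing the remaining 1/2 : 1/6 gives weights 3/4, 1/4 on C, A.
Q = (3/4)·(3, 5) + (1/4)·(0, 0) = (9/4, 15/4).

(9/4, 15/4)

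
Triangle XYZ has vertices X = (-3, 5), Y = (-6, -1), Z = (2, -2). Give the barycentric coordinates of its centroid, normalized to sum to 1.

The centroid is the average of the vertices, so each weight is 1/3.

(1/3, 1/3, 1/3)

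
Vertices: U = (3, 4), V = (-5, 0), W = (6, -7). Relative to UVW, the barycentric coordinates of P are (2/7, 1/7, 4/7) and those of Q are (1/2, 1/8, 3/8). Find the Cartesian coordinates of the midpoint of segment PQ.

Barycentric coordinates of the midpoint are the average: (11/28, 15/112, 53/112).
Converting: (11/28)·U + (15/112)·V + (53/112)·W = (375/112, -195/112).

(375/112, -195/112)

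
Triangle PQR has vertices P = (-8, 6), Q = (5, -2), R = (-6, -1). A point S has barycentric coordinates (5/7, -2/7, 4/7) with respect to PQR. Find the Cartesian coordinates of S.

S = (5/7)·P + (-2/7)·Q + (4/7)·R.
x-coordinate: (5/7)·(-8) + (-2/7)·5 + (4/7)·(-6) = -74/7.
y-coordinate: (5/7)·6 + (-2/7)·(-2) + (4/7)·(-1) = 30/7.

(-74/7, 30/7)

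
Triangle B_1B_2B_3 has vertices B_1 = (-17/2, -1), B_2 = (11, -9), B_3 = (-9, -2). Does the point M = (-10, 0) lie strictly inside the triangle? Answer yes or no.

no

Barycentric coordinates of M: (66/47, -4/47, -15/47).
The three coordinates are positive, negative, negative; a point is interior exactly when all three are positive.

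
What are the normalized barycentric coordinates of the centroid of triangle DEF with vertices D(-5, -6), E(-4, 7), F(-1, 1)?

(1/3, 1/3, 1/3)

The centroid is the average of the vertices, so each weight is 1/3.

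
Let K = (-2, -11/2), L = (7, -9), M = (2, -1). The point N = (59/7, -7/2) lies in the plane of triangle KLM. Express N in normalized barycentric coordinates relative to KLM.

(-5/7, 5/7, 1)

Signed area of the reference triangle: [KLM] = ½·((-2)·(-9−(-1)) + 7·(-1−(-11/2)) + 2·(-11/2−(-9))) = ½·(16 + 63/2 + 7) = 109/4.
[NLM] = ½·((59/7)·(-9−(-1)) + 7·(-1−(-7/2)) + 2·(-7/2−(-9))) = ½·(-472/7 + 35/2 + 11) = -545/28, so the K-coordinate is (-545/28)/(109/4) = -5/7.
[KNM] = ½·((-2)·(-7/2−(-1)) + (59/7)·(-1−(-11/2)) + 2·(-11/2−(-7/2))) = ½·(5 + 531/14 − 4) = 545/28, so the L-coordinate is 5/7.
[KLN] = ½·((-2)·(-9−(-7/2)) + 7·(-7/2−(-11/2)) + (59/7)·(-11/2−(-9))) = ½·(11 + 14 + 59/2) = 109/4, so the M-coordinate is 1.
Check: -5/7 + 5/7 + 1 = 1.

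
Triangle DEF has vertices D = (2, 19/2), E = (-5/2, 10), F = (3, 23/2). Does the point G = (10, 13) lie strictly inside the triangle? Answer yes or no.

Barycentric coordinates of G: (9/38, -25/19, 79/38).
The three coordinates are positive, negative, positive; a point is interior exactly when all three are positive.

no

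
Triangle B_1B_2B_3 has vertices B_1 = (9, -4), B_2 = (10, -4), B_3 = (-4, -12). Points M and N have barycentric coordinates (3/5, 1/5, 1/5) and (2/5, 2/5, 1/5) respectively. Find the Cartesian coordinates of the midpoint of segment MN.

(67/10, -28/5)

Barycentric coordinates of the midpoint are the average: (1/2, 3/10, 1/5).
Converting: (1/2)·B_1 + (3/10)·B_2 + (1/5)·B_3 = (67/10, -28/5).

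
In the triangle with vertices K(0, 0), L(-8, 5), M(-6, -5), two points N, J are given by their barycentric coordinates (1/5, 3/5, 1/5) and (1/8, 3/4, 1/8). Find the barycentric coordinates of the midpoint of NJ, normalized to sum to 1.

(13/80, 27/40, 13/80)

Since both coordinate triples sum to 1, the midpoint's barycentrics are the componentwise average.
(1/5+1/8)/2 = 13/80; similarly 27/40 and 13/80.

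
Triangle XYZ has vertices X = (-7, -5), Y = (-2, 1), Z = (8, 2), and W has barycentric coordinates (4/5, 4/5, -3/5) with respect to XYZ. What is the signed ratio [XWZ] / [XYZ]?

The signed ratio [XWZ]/[XYZ] equals the barycentric coordinate of W at vertex Y, which is 4/5.

4/5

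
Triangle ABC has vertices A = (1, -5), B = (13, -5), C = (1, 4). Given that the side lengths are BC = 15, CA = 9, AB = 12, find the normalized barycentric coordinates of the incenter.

The incenter has barycentric coordinates proportional to the opposite side lengths: (15 : 9 : 12).
Normalizing by 15+9+12 = 36 gives (5/12, 1/4, 1/3).

(5/12, 1/4, 1/3)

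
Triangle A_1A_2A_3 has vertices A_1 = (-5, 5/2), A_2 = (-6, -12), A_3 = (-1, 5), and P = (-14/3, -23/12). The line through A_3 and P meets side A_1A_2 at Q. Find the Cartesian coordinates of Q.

Barycentric coordinates of P with respect to A_1A_2A_3: (1/2, 1/3, 1/6).
On side A_1A_2 the A_3-coordinate is zero; dropping P's A_3-weight 1/6 and renormalizing the remaining 1/2 : 1/3 gives weights 3/5, 2/5 on A_1, A_2.
Q = (3/5)·(-5, 5/2) + (2/5)·(-6, -12) = (-27/5, -33/10).

(-27/5, -33/10)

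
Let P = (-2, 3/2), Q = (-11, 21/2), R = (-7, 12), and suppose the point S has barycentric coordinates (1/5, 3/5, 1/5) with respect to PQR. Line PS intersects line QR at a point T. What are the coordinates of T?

Line PS meets QR where the P-coordinate vanishes; zeroing S's P-weight and renormalizing leaves Q, R-weights 3/5 : 1/5 → (3/4, 1/4).
So T = (3/4)·Q + (1/4)·R = (-10, 87/8).

(-10, 87/8)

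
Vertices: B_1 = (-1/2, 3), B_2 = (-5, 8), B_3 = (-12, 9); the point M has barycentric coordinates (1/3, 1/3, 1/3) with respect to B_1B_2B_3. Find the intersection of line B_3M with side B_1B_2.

Line B_3M meets B_1B_2 where the B_3-coordinate vanishes; zeroing M's B_3-weight and renormalizing leaves B_1, B_2-weights 1/3 : 1/3 → (1/2, 1/2).
So N = (1/2)·B_1 + (1/2)·B_2 = (-11/4, 11/2).

(-11/4, 11/2)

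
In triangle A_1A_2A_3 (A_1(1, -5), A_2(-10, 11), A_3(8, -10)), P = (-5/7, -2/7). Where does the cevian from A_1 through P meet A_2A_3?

Barycentric coordinates of P with respect to A_1A_2A_3: (1/7, 3/7, 3/7).
On side A_2A_3 the A_1-coordinate is zero; dropping P's A_1-weight 1/7 and renormalizing the remaining 3/7 : 3/7 gives weights 1/2, 1/2 on A_2, A_3.
Q = (1/2)·(-10, 11) + (1/2)·(8, -10) = (-1, 1/2).

(-1, 1/2)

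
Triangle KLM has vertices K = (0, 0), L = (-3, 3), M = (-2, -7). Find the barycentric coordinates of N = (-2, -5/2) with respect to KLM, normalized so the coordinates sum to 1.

(1/6, 1/3, 1/2)

Signed area of the reference triangle: [KLM] = ½·(0·(3−(-7)) + (-3)·(-7−0) + (-2)·(0−3)) = ½·(0 + 21 + 6) = 27/2.
[NLM] = ½·((-2)·(3−(-7)) + (-3)·(-7−(-5/2)) + (-2)·(-5/2−3)) = ½·(-20 + 27/2 + 11) = 9/4, so the K-coordinate is (9/4)/(27/2) = 1/6.
[KNM] = ½·(0·(-5/2−(-7)) + (-2)·(-7−0) + (-2)·(0−(-5/2))) = ½·(0 + 14 − 5) = 9/2, so the L-coordinate is 1/3.
[KLN] = ½·(0·(3−(-5/2)) + (-3)·(-5/2−0) + (-2)·(0−3)) = ½·(0 + 15/2 + 6) = 27/4, so the M-coordinate is 1/2.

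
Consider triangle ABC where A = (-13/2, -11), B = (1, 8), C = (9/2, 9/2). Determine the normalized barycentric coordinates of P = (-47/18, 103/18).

(2/9, 4/3, -5/9)

Signed area of the reference triangle: [ABC] = ½·((-13/2)·(8−(9/2)) + 1·(9/2−(-11)) + (9/2)·(-11−8)) = ½·(-91/4 + 31/2 − 171/2) = -371/8.
[PBC] = ½·((-47/18)·(8−(9/2)) + 1·(9/2−(103/18)) + (9/2)·(103/18−8)) = ½·(-329/36 − 11/9 − 41/4) = -371/36, so the A-coordinate is (-371/36)/(-371/8) = 2/9.
[APC] = ½·((-13/2)·(103/18−(9/2)) + (-47/18)·(9/2−(-11)) + (9/2)·(-11−(103/18))) = ½·(-143/18 − 1457/36 − 301/4) = -371/6, so the B-coordinate is 4/3.
[ABP] = ½·((-13/2)·(8−(103/18)) + 1·(103/18−(-11)) + (-47/18)·(-11−8)) = ½·(-533/36 + 301/18 + 893/18) = 1855/72, so the C-coordinate is -5/9.
Check: 2/9 + 4/3 − 5/9 = 1.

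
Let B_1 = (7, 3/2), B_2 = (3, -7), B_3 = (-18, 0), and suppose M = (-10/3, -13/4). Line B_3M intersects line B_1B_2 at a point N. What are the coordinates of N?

Barycentric coordinates of M with respect to B_1B_2B_3: (1/6, 1/2, 1/3).
On side B_1B_2 the B_3-coordinate is zero; dropping M's B_3-weight 1/3 and renormalizing the remaining 1/6 : 1/2 gives weights 1/4, 3/4 on B_1, B_2.
N = (1/4)·(7, 3/2) + (3/4)·(3, -7) = (4, -39/8).

(4, -39/8)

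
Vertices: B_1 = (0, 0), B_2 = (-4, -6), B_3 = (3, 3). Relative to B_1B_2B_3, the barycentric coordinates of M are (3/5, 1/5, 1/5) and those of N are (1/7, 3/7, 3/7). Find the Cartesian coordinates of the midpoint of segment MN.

(-11/35, -33/35)

Barycentric coordinates of the midpoint are the average: (13/35, 11/35, 11/35).
Converting: (13/35)·B_1 + (11/35)·B_2 + (11/35)·B_3 = (-11/35, -33/35).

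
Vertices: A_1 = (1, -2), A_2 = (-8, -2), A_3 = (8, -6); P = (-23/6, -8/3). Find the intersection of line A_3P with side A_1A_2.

Barycentric coordinates of P with respect to A_1A_2A_3: (1/6, 2/3, 1/6).
On side A_1A_2 the A_3-coordinate is zero; dropping P's A_3-weight 1/6 and renormalizing the remaining 1/6 : 2/3 gives weights 1/5, 4/5 on A_1, A_2.
Q = (1/5)·(1, -2) + (4/5)·(-8, -2) = (-31/5, -2).

(-31/5, -2)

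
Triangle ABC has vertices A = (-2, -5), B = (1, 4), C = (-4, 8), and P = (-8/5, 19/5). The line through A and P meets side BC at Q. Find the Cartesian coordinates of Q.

(-3/2, 6)

Barycentric coordinates of P with respect to ABC: (1/5, 2/5, 2/5).
On side BC the A-coordinate is zero; dropping P's A-weight 1/5 and renormalizing the remaining 2/5 : 2/5 gives weights 1/2, 1/2 on B, C.
Q = (1/2)·(1, 4) + (1/2)·(-4, 8) = (-3/2, 6).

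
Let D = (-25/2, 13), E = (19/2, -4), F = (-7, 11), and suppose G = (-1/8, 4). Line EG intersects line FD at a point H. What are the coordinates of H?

(-39/4, 12)

Barycentric coordinates of G with respect to DEF: (1/4, 1/2, 1/4).
On side FD the E-coordinate is zero; dropping G's E-weight 1/2 and renormalizing the remaining 1/4 : 1/4 gives weights 1/2, 1/2 on F, D.
H = (1/2)·(-7, 11) + (1/2)·(-25/2, 13) = (-39/4, 12).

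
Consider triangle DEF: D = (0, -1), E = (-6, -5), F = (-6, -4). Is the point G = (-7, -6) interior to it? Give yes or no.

Barycentric coordinates of G: (-1/6, 3/2, -1/3).
The three coordinates are negative, positive, negative; a point is interior exactly when all three are positive.

no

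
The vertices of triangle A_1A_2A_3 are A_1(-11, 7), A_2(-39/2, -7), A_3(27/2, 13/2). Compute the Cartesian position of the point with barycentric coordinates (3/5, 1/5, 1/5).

P = (3/5)·A_1 + (1/5)·A_2 + (1/5)·A_3.
x-coordinate: (3/5)·(-11) + (1/5)·(-39/2) + (1/5)·(27/2) = -39/5.
y-coordinate: (3/5)·7 + (1/5)·(-7) + (1/5)·(13/2) = 41/10.

(-39/5, 41/10)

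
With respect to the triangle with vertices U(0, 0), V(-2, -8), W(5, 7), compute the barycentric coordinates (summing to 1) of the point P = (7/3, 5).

Signed area of the reference triangle: [UVW] = ½·(0·(-8−7) + (-2)·(7−0) + 5·(0−(-8))) = ½·(0 − 14 + 40) = 13.
[PVW] = ½·((7/3)·(-8−7) + (-2)·(7−5) + 5·(5−(-8))) = ½·(-35 − 4 + 65) = 13, so the U-coordinate is 13/13 = 1.
[UPW] = ½·(0·(5−7) + (7/3)·(7−0) + 5·(0−5)) = ½·(0 + 49/3 − 25) = -13/3, so the V-coordinate is -1/3.
[UVP] = ½·(0·(-8−5) + (-2)·(5−0) + (7/3)·(0−(-8))) = ½·(0 − 10 + 56/3) = 13/3, so the W-coordinate is 1/3.

(1, -1/3, 1/3)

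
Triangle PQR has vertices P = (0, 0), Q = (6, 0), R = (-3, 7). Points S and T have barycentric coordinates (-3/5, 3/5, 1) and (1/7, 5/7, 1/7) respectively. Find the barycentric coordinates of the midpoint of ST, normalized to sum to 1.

Since both coordinate triples sum to 1, the midpoint's barycentrics are the componentwise average.
(-3/5+1/7)/2 = -8/35; similarly 23/35 and 4/7.

(-8/35, 23/35, 4/7)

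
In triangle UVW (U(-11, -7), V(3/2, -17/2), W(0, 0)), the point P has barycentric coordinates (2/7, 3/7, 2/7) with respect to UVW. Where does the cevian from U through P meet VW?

(9/10, -51/10)

Line UP meets VW where the U-coordinate vanishes; zeroing P's U-weight and renormalizing leaves V, W-weights 3/7 : 2/7 → (3/5, 2/5).
So Q = (3/5)·V + (2/5)·W = (9/10, -51/10).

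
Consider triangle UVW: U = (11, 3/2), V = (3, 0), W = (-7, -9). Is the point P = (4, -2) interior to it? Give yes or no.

yes

Barycentric coordinates of P: (29/57, 7/38, 35/114).
The three coordinates are positive, positive, positive; a point is interior exactly when all three are positive.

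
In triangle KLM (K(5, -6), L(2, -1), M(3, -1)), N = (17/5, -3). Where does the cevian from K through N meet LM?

Barycentric coordinates of N with respect to KLM: (2/5, 2/5, 1/5).
On side LM the K-coordinate is zero; dropping N's K-weight 2/5 and renormalizing the remaining 2/5 : 1/5 gives weights 2/3, 1/3 on L, M.
J = (2/3)·(2, -1) + (1/3)·(3, -1) = (7/3, -1).

(7/3, -1)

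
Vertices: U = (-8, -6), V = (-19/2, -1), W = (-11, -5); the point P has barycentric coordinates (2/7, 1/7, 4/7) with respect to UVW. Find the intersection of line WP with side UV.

Line WP meets UV where the W-coordinate vanishes; zeroing P's W-weight and renormalizing leaves U, V-weights 2/7 : 1/7 → (2/3, 1/3).
So Q = (2/3)·U + (1/3)·V = (-17/2, -13/3).

(-17/2, -13/3)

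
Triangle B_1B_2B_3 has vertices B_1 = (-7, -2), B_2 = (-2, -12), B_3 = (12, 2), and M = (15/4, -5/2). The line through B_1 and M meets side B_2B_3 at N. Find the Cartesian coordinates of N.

(22/3, -8/3)

Barycentric coordinates of M with respect to B_1B_2B_3: (1/4, 1/4, 1/2).
On side B_2B_3 the B_1-coordinate is zero; dropping M's B_1-weight 1/4 and renormalizing the remaining 1/4 : 1/2 gives weights 1/3, 2/3 on B_2, B_3.
N = (1/3)·(-2, -12) + (2/3)·(12, 2) = (22/3, -8/3).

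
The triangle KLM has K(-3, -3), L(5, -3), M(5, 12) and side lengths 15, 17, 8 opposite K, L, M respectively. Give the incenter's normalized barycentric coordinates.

(3/8, 17/40, 1/5)

The incenter has barycentric coordinates proportional to the opposite side lengths: (15 : 17 : 8).
Normalizing by 15+17+8 = 40 gives (3/8, 17/40, 1/5).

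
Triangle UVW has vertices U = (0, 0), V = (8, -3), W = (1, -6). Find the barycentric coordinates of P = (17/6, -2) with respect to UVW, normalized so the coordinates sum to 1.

Signed area of the reference triangle: [UVW] = ½·(0·(-3−(-6)) + 8·(-6−0) + 1·(0−(-3))) = ½·(0 − 48 + 3) = -45/2.
[PVW] = ½·((17/6)·(-3−(-6)) + 8·(-6−(-2)) + 1·(-2−(-3))) = ½·(17/2 − 32 + 1) = -45/4, so the U-coordinate is (-45/4)/(-45/2) = 1/2.
[UPW] = ½·(0·(-2−(-6)) + (17/6)·(-6−0) + 1·(0−(-2))) = ½·(0 − 17 + 2) = -15/2, so the V-coordinate is 1/3.
[UVP] = ½·(0·(-3−(-2)) + 8·(-2−0) + (17/6)·(0−(-3))) = ½·(0 − 16 + 17/2) = -15/4, so the W-coordinate is 1/6.
Check: 1/2 + 1/3 + 1/6 = 1.

(1/2, 1/3, 1/6)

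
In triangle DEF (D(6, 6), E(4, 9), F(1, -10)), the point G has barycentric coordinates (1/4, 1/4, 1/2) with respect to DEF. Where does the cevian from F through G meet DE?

(5, 15/2)

Line FG meets DE where the F-coordinate vanishes; zeroing G's F-weight and renormalizing leaves D, E-weights 1/4 : 1/4 → (1/2, 1/2).
So H = (1/2)·D + (1/2)·E = (5, 15/2).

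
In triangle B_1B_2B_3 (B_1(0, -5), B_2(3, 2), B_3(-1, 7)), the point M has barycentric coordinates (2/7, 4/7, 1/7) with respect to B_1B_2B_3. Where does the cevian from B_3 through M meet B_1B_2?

Line B_3M meets B_1B_2 where the B_3-coordinate vanishes; zeroing M's B_3-weight and renormalizing leaves B_1, B_2-weights 2/7 : 4/7 → (1/3, 2/3).
So N = (1/3)·B_1 + (2/3)·B_2 = (2, -1/3).

(2, -1/3)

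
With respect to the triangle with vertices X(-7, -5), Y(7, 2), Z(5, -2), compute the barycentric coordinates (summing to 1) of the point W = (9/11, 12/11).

Signed area of the reference triangle: [XYZ] = ½·((-7)·(2−(-2)) + 7·(-2−(-5)) + 5·(-5−2)) = ½·(-28 + 21 − 35) = -21.
[WYZ] = ½·((9/11)·(2−(-2)) + 7·(-2−(12/11)) + 5·(12/11−2)) = ½·(36/11 − 238/11 − 50/11) = -126/11, so the X-coordinate is (-126/11)/(-21) = 6/11.
[XWZ] = ½·((-7)·(12/11−(-2)) + (9/11)·(-2−(-5)) + 5·(-5−(12/11))) = ½·(-238/11 + 27/11 − 335/11) = -273/11, so the Y-coordinate is 13/11.
[XYW] = ½·((-7)·(2−(12/11)) + 7·(12/11−(-5)) + (9/11)·(-5−2)) = ½·(-70/11 + 469/11 − 63/11) = 168/11, so the Z-coordinate is -8/11.

(6/11, 13/11, -8/11)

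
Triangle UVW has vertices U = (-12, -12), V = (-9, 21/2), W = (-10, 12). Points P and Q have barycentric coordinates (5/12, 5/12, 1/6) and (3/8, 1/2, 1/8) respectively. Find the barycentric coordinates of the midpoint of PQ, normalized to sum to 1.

(19/48, 11/24, 7/48)

Since both coordinate triples sum to 1, the midpoint's barycentrics are the componentwise average.
(5/12+3/8)/2 = 19/48; similarly 11/24 and 7/48.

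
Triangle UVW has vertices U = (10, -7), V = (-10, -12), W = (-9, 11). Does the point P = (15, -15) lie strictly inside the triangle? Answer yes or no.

Barycentric coordinates of P: (578/455, 62/455, -37/91).
The three coordinates are positive, positive, negative; a point is interior exactly when all three are positive.

no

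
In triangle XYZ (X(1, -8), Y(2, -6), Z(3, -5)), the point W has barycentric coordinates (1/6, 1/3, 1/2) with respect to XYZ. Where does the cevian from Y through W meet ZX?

(5/2, -23/4)

Line YW meets ZX where the Y-coordinate vanishes; zeroing W's Y-weight and renormalizing leaves Z, X-weights 1/2 : 1/6 → (3/4, 1/4).
So V = (3/4)·Z + (1/4)·X = (5/2, -23/4).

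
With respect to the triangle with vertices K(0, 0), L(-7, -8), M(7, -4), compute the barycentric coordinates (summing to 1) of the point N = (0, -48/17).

Signed area of the reference triangle: [KLM] = ½·(0·(-8−(-4)) + (-7)·(-4−0) + 7·(0−(-8))) = ½·(0 + 28 + 56) = 42.
[NLM] = ½·(0·(-8−(-4)) + (-7)·(-4−(-48/17)) + 7·(-48/17−(-8))) = ½·(0 + 140/17 + 616/17) = 378/17, so the K-coordinate is (378/17)/42 = 9/17.
[KNM] = ½·(0·(-48/17−(-4)) + 0·(-4−0) + 7·(0−(-48/17))) = ½·(0 + 0 + 336/17) = 168/17, so the L-coordinate is 4/17.
[KLN] = ½·(0·(-8−(-48/17)) + (-7)·(-48/17−0) + 0·(0−(-8))) = ½·(0 + 336/17 + 0) = 168/17, so the M-coordinate is 4/17.
Check: 9/17 + 4/17 + 4/17 = 1.

(9/17, 4/17, 4/17)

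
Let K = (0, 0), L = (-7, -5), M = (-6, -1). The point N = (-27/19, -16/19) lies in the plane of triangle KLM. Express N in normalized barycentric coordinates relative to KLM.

Signed area of the reference triangle: [KLM] = ½·(0·(-5−(-1)) + (-7)·(-1−0) + (-6)·(0−(-5))) = ½·(0 + 7 − 30) = -23/2.
[NLM] = ½·((-27/19)·(-5−(-1)) + (-7)·(-1−(-16/19)) + (-6)·(-16/19−(-5))) = ½·(108/19 + 21/19 − 474/19) = -345/38, so the K-coordinate is (-345/38)/(-23/2) = 15/19.
[KNM] = ½·(0·(-16/19−(-1)) + (-27/19)·(-1−0) + (-6)·(0−(-16/19))) = ½·(0 + 27/19 − 96/19) = -69/38, so the L-coordinate is 3/19.
[KLN] = ½·(0·(-5−(-16/19)) + (-7)·(-16/19−0) + (-27/19)·(0−(-5))) = ½·(0 + 112/19 − 135/19) = -23/38, so the M-coordinate is 1/19.

(15/19, 3/19, 1/19)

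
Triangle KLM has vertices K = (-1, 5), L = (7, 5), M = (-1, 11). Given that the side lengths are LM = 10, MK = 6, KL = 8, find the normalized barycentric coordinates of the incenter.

The incenter has barycentric coordinates proportional to the opposite side lengths: (10 : 6 : 8).
Normalizing by 10+6+8 = 24 gives (5/12, 1/4, 1/3).

(5/12, 1/4, 1/3)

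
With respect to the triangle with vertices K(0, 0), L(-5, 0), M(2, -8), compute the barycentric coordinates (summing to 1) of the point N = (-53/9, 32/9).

(4/9, 1, -4/9)

Signed area of the reference triangle: [KLM] = ½·(0·(0−(-8)) + (-5)·(-8−0) + 2·(0−0)) = ½·(0 + 40 + 0) = 20.
[NLM] = ½·((-53/9)·(0−(-8)) + (-5)·(-8−(32/9)) + 2·(32/9−0)) = ½·(-424/9 + 520/9 + 64/9) = 80/9, so the K-coordinate is (80/9)/20 = 4/9.
[KNM] = ½·(0·(32/9−(-8)) + (-53/9)·(-8−0) + 2·(0−(32/9))) = ½·(0 + 424/9 − 64/9) = 20, so the L-coordinate is 1.
[KLN] = ½·(0·(0−(32/9)) + (-5)·(32/9−0) + (-53/9)·(0−0)) = ½·(0 − 160/9 + 0) = -80/9, so the M-coordinate is -4/9.
Check: 4/9 + 1 − 4/9 = 1.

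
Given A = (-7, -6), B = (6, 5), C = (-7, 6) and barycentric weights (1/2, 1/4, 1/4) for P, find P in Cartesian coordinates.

P = (1/2)·A + (1/4)·B + (1/4)·C.
x-coordinate: (1/2)·(-7) + (1/4)·6 + (1/4)·(-7) = -15/4.
y-coordinate: (1/2)·(-6) + (1/4)·5 + (1/4)·6 = -1/4.

(-15/4, -1/4)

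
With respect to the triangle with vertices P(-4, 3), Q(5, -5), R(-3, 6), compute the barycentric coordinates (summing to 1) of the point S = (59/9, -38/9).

(-2/3, 10/9, 5/9)

Signed area of the reference triangle: [PQR] = ½·((-4)·(-5−6) + 5·(6−3) + (-3)·(3−(-5))) = ½·(44 + 15 − 24) = 35/2.
[SQR] = ½·((59/9)·(-5−6) + 5·(6−(-38/9)) + (-3)·(-38/9−(-5))) = ½·(-649/9 + 460/9 − 7/3) = -35/3, so the P-coordinate is (-35/3)/(35/2) = -2/3.
[PSR] = ½·((-4)·(-38/9−6) + (59/9)·(6−3) + (-3)·(3−(-38/9))) = ½·(368/9 + 59/3 − 65/3) = 175/9, so the Q-coordinate is 10/9.
[PQS] = ½·((-4)·(-5−(-38/9)) + 5·(-38/9−3) + (59/9)·(3−(-5))) = ½·(28/9 − 325/9 + 472/9) = 175/18, so the R-coordinate is 5/9.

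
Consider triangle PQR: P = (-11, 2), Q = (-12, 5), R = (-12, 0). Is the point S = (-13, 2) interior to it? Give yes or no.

Barycentric coordinates of S: (-1, 4/5, 6/5).
The three coordinates are negative, positive, positive; a point is interior exactly when all three are positive.

no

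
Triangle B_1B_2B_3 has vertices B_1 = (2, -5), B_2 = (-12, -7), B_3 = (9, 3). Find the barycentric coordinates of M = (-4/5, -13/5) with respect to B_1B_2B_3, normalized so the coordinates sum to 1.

(1/5, 2/5, 2/5)

Signed area of the reference triangle: [B_1B_2B_3] = ½·(2·(-7−3) + (-12)·(3−(-5)) + 9·(-5−(-7))) = ½·(-20 − 96 + 18) = -49.
[MB_2B_3] = ½·((-4/5)·(-7−3) + (-12)·(3−(-13/5)) + 9·(-13/5−(-7))) = ½·(8 − 336/5 + 198/5) = -49/5, so the B_1-coordinate is (-49/5)/(-49) = 1/5.
[B_1MB_3] = ½·(2·(-13/5−3) + (-4/5)·(3−(-5)) + 9·(-5−(-13/5))) = ½·(-56/5 − 32/5 − 108/5) = -98/5, so the B_2-coordinate is 2/5.
[B_1B_2M] = ½·(2·(-7−(-13/5)) + (-12)·(-13/5−(-5)) + (-4/5)·(-5−(-7))) = ½·(-44/5 − 144/5 − 8/5) = -98/5, so the B_3-coordinate is 2/5.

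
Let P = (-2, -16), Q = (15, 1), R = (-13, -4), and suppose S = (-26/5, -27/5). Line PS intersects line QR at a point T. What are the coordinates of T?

Barycentric coordinates of S with respect to PQR: (1/5, 1/5, 3/5).
On side QR the P-coordinate is zero; dropping S's P-weight 1/5 and renormalizing the remaining 1/5 : 3/5 gives weights 1/4, 3/4 on Q, R.
T = (1/4)·(15, 1) + (3/4)·(-13, -4) = (-6, -11/4).

(-6, -11/4)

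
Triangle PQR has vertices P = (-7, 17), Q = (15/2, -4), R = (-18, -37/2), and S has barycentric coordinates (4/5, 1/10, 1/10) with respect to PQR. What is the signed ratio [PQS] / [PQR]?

1/10

The signed ratio [PQS]/[PQR] equals the barycentric coordinate of S at vertex R, which is 1/10.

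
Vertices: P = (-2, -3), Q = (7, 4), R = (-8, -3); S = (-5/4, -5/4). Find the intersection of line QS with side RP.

Barycentric coordinates of S with respect to PQR: (1/2, 1/4, 1/4).
On side RP the Q-coordinate is zero; dropping S's Q-weight 1/4 and renormalizing the remaining 1/4 : 1/2 gives weights 1/3, 2/3 on R, P.
T = (1/3)·(-8, -3) + (2/3)·(-2, -3) = (-4, -3).

(-4, -3)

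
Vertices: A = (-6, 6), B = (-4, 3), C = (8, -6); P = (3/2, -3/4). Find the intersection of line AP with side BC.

Barycentric coordinates of P with respect to ABC: (1/4, 1/4, 1/2).
On side BC the A-coordinate is zero; dropping P's A-weight 1/4 and renormalizing the remaining 1/4 : 1/2 gives weights 1/3, 2/3 on B, C.
Q = (1/3)·(-4, 3) + (2/3)·(8, -6) = (4, -3).

(4, -3)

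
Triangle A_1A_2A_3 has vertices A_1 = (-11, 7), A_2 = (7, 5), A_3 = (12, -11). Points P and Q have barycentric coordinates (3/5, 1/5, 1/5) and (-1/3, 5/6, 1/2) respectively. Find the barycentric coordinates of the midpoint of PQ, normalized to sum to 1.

Since both coordinate triples sum to 1, the midpoint's barycentrics are the componentwise average.
(3/5+-1/3)/2 = 2/15; similarly 31/60 and 7/20.

(2/15, 31/60, 7/20)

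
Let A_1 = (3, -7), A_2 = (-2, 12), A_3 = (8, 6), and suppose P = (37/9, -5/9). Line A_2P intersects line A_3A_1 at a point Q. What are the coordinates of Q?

(39/8, -17/8)

Barycentric coordinates of P with respect to A_1A_2A_3: (5/9, 1/9, 1/3).
On side A_3A_1 the A_2-coordinate is zero; dropping P's A_2-weight 1/9 and renormalizing the remaining 1/3 : 5/9 gives weights 3/8, 5/8 on A_3, A_1.
Q = (3/8)·(8, 6) + (5/8)·(3, -7) = (39/8, -17/8).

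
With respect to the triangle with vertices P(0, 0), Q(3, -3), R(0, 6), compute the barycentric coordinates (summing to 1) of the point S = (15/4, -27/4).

(1/4, 5/4, -1/2)

Signed area of the reference triangle: [PQR] = ½·(0·(-3−6) + 3·(6−0) + 0·(0−(-3))) = ½·(0 + 18 + 0) = 9.
[SQR] = ½·((15/4)·(-3−6) + 3·(6−(-27/4)) + 0·(-27/4−(-3))) = ½·(-135/4 + 153/4 + 0) = 9/4, so the P-coordinate is (9/4)/9 = 1/4.
[PSR] = ½·(0·(-27/4−6) + (15/4)·(6−0) + 0·(0−(-27/4))) = ½·(0 + 45/2 + 0) = 45/4, so the Q-coordinate is 5/4.
[PQS] = ½·(0·(-3−(-27/4)) + 3·(-27/4−0) + (15/4)·(0−(-3))) = ½·(0 − 81/4 + 45/4) = -9/2, so the R-coordinate is -1/2.
Check: 1/4 + 5/4 − 1/2 = 1.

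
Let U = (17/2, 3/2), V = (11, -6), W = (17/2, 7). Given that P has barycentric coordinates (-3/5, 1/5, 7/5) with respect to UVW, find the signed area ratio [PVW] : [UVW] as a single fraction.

-3/5

The signed ratio [PVW]/[UVW] equals the barycentric coordinate of P at vertex U, which is -3/5.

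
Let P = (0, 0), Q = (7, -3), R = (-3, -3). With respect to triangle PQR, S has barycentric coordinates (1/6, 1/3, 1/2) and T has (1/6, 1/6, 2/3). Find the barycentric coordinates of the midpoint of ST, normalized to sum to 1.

(1/6, 1/4, 7/12)

Since both coordinate triples sum to 1, the midpoint's barycentrics are the componentwise average.
(1/6+1/6)/2 = 1/6; similarly 1/4 and 7/12.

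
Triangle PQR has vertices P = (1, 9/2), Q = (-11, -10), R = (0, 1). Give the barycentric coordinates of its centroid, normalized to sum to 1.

The centroid is the average of the vertices, so each weight is 1/3.

(1/3, 1/3, 1/3)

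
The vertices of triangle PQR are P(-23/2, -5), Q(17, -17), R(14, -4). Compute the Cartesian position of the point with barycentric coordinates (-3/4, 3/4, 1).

(283/8, -13)

S = (-3/4)·P + (3/4)·Q + 1·R.
x-coordinate: (-3/4)·(-23/2) + (3/4)·17 + 1·14 = 283/8.
y-coordinate: (-3/4)·(-5) + (3/4)·(-17) + 1·(-4) = -13.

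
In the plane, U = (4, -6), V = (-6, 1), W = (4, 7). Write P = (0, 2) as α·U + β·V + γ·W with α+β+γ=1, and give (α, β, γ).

(1/5, 2/5, 2/5)

Signed area of the reference triangle: [UVW] = ½·(4·(1−7) + (-6)·(7−(-6)) + 4·(-6−1)) = ½·(-24 − 78 − 28) = -65.
[PVW] = ½·(0·(1−7) + (-6)·(7−2) + 4·(2−1)) = ½·(0 − 30 + 4) = -13, so the U-coordinate is (-13)/(-65) = 1/5.
[UPW] = ½·(4·(2−7) + 0·(7−(-6)) + 4·(-6−2)) = ½·(-20 + 0 − 32) = -26, so the V-coordinate is 2/5.
[UVP] = ½·(4·(1−2) + (-6)·(2−(-6)) + 0·(-6−1)) = ½·(-4 − 48 + 0) = -26, so the W-coordinate is 2/5.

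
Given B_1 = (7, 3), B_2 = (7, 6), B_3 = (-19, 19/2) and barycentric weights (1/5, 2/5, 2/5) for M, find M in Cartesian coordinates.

M = (1/5)·B_1 + (2/5)·B_2 + (2/5)·B_3.
x-coordinate: (1/5)·7 + (2/5)·7 + (2/5)·(-19) = -17/5.
y-coordinate: (1/5)·3 + (2/5)·6 + (2/5)·(19/2) = 34/5.

(-17/5, 34/5)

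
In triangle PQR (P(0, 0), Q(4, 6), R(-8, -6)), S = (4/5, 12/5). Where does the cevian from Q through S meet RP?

(-4, -3)

Barycentric coordinates of S with respect to PQR: (1/5, 3/5, 1/5).
On side RP the Q-coordinate is zero; dropping S's Q-weight 3/5 and renormalizing the remaining 1/5 : 1/5 gives weights 1/2, 1/2 on R, P.
T = (1/2)·(-8, -6) + (1/2)·(0, 0) = (-4, -3).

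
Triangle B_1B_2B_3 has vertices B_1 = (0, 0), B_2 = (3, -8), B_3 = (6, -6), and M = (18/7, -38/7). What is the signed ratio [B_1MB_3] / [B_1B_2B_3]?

4/7

[B_1B_2B_3] = ½·(0·(-8−(-6)) + 3·(-6−0) + 6·(0−(-8))) = ½·(0 − 18 + 48) = 15.
[B_1MB_3] = ½·(0·(-38/7−(-6)) + (18/7)·(-6−0) + 6·(0−(-38/7))) = ½·(0 − 108/7 + 228/7) = 60/7, so the ratio is (60/7)/15 = 4/7.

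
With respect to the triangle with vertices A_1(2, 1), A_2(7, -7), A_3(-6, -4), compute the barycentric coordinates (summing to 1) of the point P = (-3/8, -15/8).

Signed area of the reference triangle: [A_1A_2A_3] = ½·(2·(-7−(-4)) + 7·(-4−1) + (-6)·(1−(-7))) = ½·(-6 − 35 − 48) = -89/2.
[PA_2A_3] = ½·((-3/8)·(-7−(-4)) + 7·(-4−(-15/8)) + (-6)·(-15/8−(-7))) = ½·(9/8 − 119/8 − 123/4) = -89/4, so the A_1-coordinate is (-89/4)/(-89/2) = 1/2.
[A_1PA_3] = ½·(2·(-15/8−(-4)) + (-3/8)·(-4−1) + (-6)·(1−(-15/8))) = ½·(17/4 + 15/8 − 69/4) = -89/16, so the A_2-coordinate is 1/8.
[A_1A_2P] = ½·(2·(-7−(-15/8)) + 7·(-15/8−1) + (-3/8)·(1−(-7))) = ½·(-41/4 − 161/8 − 3) = -267/16, so the A_3-coordinate is 3/8.

(1/2, 1/8, 3/8)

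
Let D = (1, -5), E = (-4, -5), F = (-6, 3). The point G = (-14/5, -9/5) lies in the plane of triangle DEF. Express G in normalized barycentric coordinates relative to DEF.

Signed area of the reference triangle: [DEF] = ½·(1·(-5−3) + (-4)·(3−(-5)) + (-6)·(-5−(-5))) = ½·(-8 − 32 + 0) = -20.
[GEF] = ½·((-14/5)·(-5−3) + (-4)·(3−(-9/5)) + (-6)·(-9/5−(-5))) = ½·(112/5 − 96/5 − 96/5) = -8, so the D-coordinate is (-8)/(-20) = 2/5.
[DGF] = ½·(1·(-9/5−3) + (-14/5)·(3−(-5)) + (-6)·(-5−(-9/5))) = ½·(-24/5 − 112/5 + 96/5) = -4, so the E-coordinate is 1/5.
[DEG] = ½·(1·(-5−(-9/5)) + (-4)·(-9/5−(-5)) + (-14/5)·(-5−(-5))) = ½·(-16/5 − 64/5 + 0) = -8, so the F-coordinate is 2/5.

(2/5, 1/5, 2/5)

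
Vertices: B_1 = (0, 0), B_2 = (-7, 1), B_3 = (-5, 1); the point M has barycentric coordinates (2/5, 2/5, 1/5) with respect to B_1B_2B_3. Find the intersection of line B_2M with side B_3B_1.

(-5/3, 1/3)

Line B_2M meets B_3B_1 where the B_2-coordinate vanishes; zeroing M's B_2-weight and renormalizing leaves B_3, B_1-weights 1/5 : 2/5 → (1/3, 2/3).
So N = (1/3)·B_3 + (2/3)·B_1 = (-5/3, 1/3).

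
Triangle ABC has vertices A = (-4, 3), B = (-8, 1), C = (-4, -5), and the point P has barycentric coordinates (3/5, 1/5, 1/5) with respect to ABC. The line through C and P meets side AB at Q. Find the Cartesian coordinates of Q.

(-5, 5/2)

Line CP meets AB where the C-coordinate vanishes; zeroing P's C-weight and renormalizing leaves A, B-weights 3/5 : 1/5 → (3/4, 1/4).
So Q = (3/4)·A + (1/4)·B = (-5, 5/2).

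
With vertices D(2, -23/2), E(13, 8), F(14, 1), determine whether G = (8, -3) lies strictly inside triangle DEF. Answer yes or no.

Barycentric coordinates of G: (92/193, 54/193, 47/193).
The three coordinates are positive, positive, positive; a point is interior exactly when all three are positive.

yes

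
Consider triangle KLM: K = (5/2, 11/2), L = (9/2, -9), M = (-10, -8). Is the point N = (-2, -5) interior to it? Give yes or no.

yes

Barycentric coordinates of N: (206/833, 282/833, 345/833).
The three coordinates are positive, positive, positive; a point is interior exactly when all three are positive.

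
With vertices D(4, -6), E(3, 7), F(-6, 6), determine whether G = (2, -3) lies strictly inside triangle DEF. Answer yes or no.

yes

Barycentric coordinates of G: (89/118, 3/59, 23/118).
The three coordinates are positive, positive, positive; a point is interior exactly when all three are positive.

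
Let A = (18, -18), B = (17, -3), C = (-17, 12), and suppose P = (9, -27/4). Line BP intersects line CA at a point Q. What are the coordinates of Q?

Barycentric coordinates of P with respect to ABC: (1/2, 1/4, 1/4).
On side CA the B-coordinate is zero; dropping P's B-weight 1/4 and renormalizing the remaining 1/4 : 1/2 gives weights 1/3, 2/3 on C, A.
Q = (1/3)·(-17, 12) + (2/3)·(18, -18) = (19/3, -8).

(19/3, -8)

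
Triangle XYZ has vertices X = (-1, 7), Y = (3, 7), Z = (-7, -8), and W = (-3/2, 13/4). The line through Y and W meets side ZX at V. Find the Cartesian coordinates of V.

(-3, 2)

Barycentric coordinates of W with respect to XYZ: (1/2, 1/4, 1/4).
On side ZX the Y-coordinate is zero; dropping W's Y-weight 1/4 and renormalizing the remaining 1/4 : 1/2 gives weights 1/3, 2/3 on Z, X.
V = (1/3)·(-7, -8) + (2/3)·(-1, 7) = (-3, 2).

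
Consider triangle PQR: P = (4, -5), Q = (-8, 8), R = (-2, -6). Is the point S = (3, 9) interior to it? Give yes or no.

no

Barycentric coordinates of S: (16/9, 17/18, -31/18).
The three coordinates are positive, positive, negative; a point is interior exactly when all three are positive.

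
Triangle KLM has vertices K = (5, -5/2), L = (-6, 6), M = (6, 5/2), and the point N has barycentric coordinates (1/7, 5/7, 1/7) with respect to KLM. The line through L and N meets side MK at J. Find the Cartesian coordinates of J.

(11/2, 0)

Line LN meets MK where the L-coordinate vanishes; zeroing N's L-weight and renormalizing leaves M, K-weights 1/7 : 1/7 → (1/2, 1/2).
So J = (1/2)·M + (1/2)·K = (11/2, 0).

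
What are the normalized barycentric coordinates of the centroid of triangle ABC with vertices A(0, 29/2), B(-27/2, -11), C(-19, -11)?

The centroid is the average of the vertices, so each weight is 1/3.

(1/3, 1/3, 1/3)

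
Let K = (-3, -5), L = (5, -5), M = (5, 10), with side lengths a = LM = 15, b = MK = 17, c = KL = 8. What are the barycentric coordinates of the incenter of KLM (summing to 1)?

(3/8, 17/40, 1/5)

The incenter has barycentric coordinates proportional to the opposite side lengths: (15 : 17 : 8).
Normalizing by 15+17+8 = 40 gives (3/8, 17/40, 1/5).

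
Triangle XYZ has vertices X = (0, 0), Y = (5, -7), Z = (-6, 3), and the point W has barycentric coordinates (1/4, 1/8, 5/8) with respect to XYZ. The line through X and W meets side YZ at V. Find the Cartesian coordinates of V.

(-25/6, 4/3)

Line XW meets YZ where the X-coordinate vanishes; zeroing W's X-weight and renormalizing leaves Y, Z-weights 1/8 : 5/8 → (1/6, 5/6).
So V = (1/6)·Y + (5/6)·Z = (-25/6, 4/3).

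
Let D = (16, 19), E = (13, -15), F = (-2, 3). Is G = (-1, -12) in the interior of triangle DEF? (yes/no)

no

Barycentric coordinates of G: (-69/188, 143/282, 485/564).
The three coordinates are negative, positive, positive; a point is interior exactly when all three are positive.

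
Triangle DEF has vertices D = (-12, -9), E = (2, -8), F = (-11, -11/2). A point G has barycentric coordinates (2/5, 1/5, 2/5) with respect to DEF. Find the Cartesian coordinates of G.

(-44/5, -37/5)

G = (2/5)·D + (1/5)·E + (2/5)·F.
x-coordinate: (2/5)·(-12) + (1/5)·2 + (2/5)·(-11) = -44/5.
y-coordinate: (2/5)·(-9) + (1/5)·(-8) + (2/5)·(-11/2) = -37/5.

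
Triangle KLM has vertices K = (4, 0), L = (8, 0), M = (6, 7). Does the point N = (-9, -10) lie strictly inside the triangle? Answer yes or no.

no

Barycentric coordinates of N: (139/28, -71/28, -10/7).
The three coordinates are positive, negative, negative; a point is interior exactly when all three are positive.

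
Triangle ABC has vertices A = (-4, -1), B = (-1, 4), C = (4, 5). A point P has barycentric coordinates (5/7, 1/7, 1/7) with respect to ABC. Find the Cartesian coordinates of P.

P = (5/7)·A + (1/7)·B + (1/7)·C.
x-coordinate: (5/7)·(-4) + (1/7)·(-1) + (1/7)·4 = -17/7.
y-coordinate: (5/7)·(-1) + (1/7)·4 + (1/7)·5 = 4/7.

(-17/7, 4/7)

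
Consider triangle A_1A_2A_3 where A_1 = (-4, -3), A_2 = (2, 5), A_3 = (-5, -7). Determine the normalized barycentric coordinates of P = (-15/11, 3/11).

(5/11, 5/11, 1/11)

Signed area of the reference triangle: [A_1A_2A_3] = ½·((-4)·(5−(-7)) + 2·(-7−(-3)) + (-5)·(-3−5)) = ½·(-48 − 8 + 40) = -8.
[PA_2A_3] = ½·((-15/11)·(5−(-7)) + 2·(-7−(3/11)) + (-5)·(3/11−5)) = ½·(-180/11 − 160/11 + 260/11) = -40/11, so the A_1-coordinate is (-40/11)/(-8) = 5/11.
[A_1PA_3] = ½·((-4)·(3/11−(-7)) + (-15/11)·(-7−(-3)) + (-5)·(-3−(3/11))) = ½·(-320/11 + 60/11 + 180/11) = -40/11, so the A_2-coordinate is 5/11.
[A_1A_2P] = ½·((-4)·(5−(3/11)) + 2·(3/11−(-3)) + (-15/11)·(-3−5)) = ½·(-208/11 + 72/11 + 120/11) = -8/11, so the A_3-coordinate is 1/11.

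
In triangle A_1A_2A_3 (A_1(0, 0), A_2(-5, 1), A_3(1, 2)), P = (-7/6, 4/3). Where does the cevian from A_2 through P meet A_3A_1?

(3/4, 3/2)

Barycentric coordinates of P with respect to A_1A_2A_3: (1/6, 1/3, 1/2).
On side A_3A_1 the A_2-coordinate is zero; dropping P's A_2-weight 1/3 and renormalizing the remaining 1/2 : 1/6 gives weights 3/4, 1/4 on A_3, A_1.
Q = (3/4)·(1, 2) + (1/4)·(0, 0) = (3/4, 3/2).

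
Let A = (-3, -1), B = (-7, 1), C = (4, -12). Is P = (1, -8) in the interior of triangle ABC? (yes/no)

yes

Barycentric coordinates of P: (1/6, 1/6, 2/3).
The three coordinates are positive, positive, positive; a point is interior exactly when all three are positive.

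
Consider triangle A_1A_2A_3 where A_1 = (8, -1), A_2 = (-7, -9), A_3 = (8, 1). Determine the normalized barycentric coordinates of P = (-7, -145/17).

(-4/17, 1, 4/17)

Signed area of the reference triangle: [A_1A_2A_3] = ½·(8·(-9−1) + (-7)·(1−(-1)) + 8·(-1−(-9))) = ½·(-80 − 14 + 64) = -15.
[PA_2A_3] = ½·((-7)·(-9−1) + (-7)·(1−(-145/17)) + 8·(-145/17−(-9))) = ½·(70 − 1134/17 + 64/17) = 60/17, so the A_1-coordinate is (60/17)/(-15) = -4/17.
[A_1PA_3] = ½·(8·(-145/17−1) + (-7)·(1−(-1)) + 8·(-1−(-145/17))) = ½·(-1296/17 − 14 + 1024/17) = -15, so the A_2-coordinate is 1.
[A_1A_2P] = ½·(8·(-9−(-145/17)) + (-7)·(-145/17−(-1)) + (-7)·(-1−(-9))) = ½·(-64/17 + 896/17 − 56) = -60/17, so the A_3-coordinate is 4/17.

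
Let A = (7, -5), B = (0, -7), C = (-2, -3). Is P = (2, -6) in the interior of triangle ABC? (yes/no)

yes

Barycentric coordinates of P: (5/16, 19/32, 3/32).
The three coordinates are positive, positive, positive; a point is interior exactly when all three are positive.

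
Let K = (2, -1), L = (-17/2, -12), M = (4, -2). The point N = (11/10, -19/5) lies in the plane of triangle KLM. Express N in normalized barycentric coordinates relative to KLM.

Signed area of the reference triangle: [KLM] = ½·(2·(-12−(-2)) + (-17/2)·(-2−(-1)) + 4·(-1−(-12))) = ½·(-20 + 17/2 + 44) = 65/4.
[NLM] = ½·((11/10)·(-12−(-2)) + (-17/2)·(-2−(-19/5)) + 4·(-19/5−(-12))) = ½·(-11 − 153/10 + 164/5) = 13/4, so the K-coordinate is (13/4)/(65/4) = 1/5.
[KNM] = ½·(2·(-19/5−(-2)) + (11/10)·(-2−(-1)) + 4·(-1−(-19/5))) = ½·(-18/5 − 11/10 + 56/5) = 13/4, so the L-coordinate is 1/5.
[KLN] = ½·(2·(-12−(-19/5)) + (-17/2)·(-19/5−(-1)) + (11/10)·(-1−(-12))) = ½·(-82/5 + 119/5 + 121/10) = 39/4, so the M-coordinate is 3/5.
Check: 1/5 + 1/5 + 3/5 = 1.

(1/5, 1/5, 3/5)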